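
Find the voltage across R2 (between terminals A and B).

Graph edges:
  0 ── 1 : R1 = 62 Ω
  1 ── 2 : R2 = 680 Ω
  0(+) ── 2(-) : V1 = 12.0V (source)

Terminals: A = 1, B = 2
R1 and R2 are in series across V1 (node 0 → node 1 → node 2), and the output A–B is taken across R2, so this is a voltage divider.
Series current: I = V1/(R1 + R2) = 12/(62 + 680) = 12/742 = 0.01617 A
V_R2 = I × R2 = V1 × R2/(R1 + R2) = 12 × 680/742 = 11 V

Final answer: 11 V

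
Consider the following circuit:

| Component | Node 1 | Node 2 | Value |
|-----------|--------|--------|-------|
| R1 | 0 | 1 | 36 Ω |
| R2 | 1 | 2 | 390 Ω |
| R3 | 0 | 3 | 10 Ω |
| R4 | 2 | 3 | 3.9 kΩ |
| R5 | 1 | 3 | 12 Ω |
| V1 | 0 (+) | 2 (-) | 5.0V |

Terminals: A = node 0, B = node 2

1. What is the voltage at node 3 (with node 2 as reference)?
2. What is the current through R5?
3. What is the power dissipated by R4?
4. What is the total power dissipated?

Nodal analysis, taking node 2 as the 0 V reference.
Source V1 fixes V_0 = 5 V.
KCL at each unknown node (sum of currents leaving = 0; resistances in Ω):
  Node 1: (V_1 - 5)/36 + (V_1 - 0)/390 + (V_1 - V_3)/12 = 0
  Node 3: (V_3 - 5)/10 + (V_3 - 0)/3900 + (V_3 - V_1)/12 = 0
Collecting terms (coefficients in siemens):
  0.1137·V_1 - 0.08333·V_3 = 0.1389
  0.1836·V_3 - 0.08333·V_1 = 0.5
Determinant D = (0.1137)(0.1836) - (-0.08333)(-0.08333) = 0.01393
V_1 = [(0.1389)(0.1836) - (-0.08333)(0.5)]/D = 4.823 V
V_3 = [(0.1137)(0.5) - (0.1389)(-0.08333)]/D = 4.913 V
Part 1:
  Read off the nodal solution: V_3 = 4.913 V
Part 2:
  I_R5 = (V_1 - V_3)/R5 = (4.823 - 4.913)/12 = -0.007459 A
  Magnitude: I_R5 = 0.007459 A
Part 3:
  I_R4 = (V_2 - V_3)/R4 = (0 - 4.913)/3900 = -0.00126 A
  P_R4 = I_R4² × R4 = (-0.00126)² × 3900 = 0.006189 W
Part 4:
  Power in each resistor, P = (ΔV)²/R:
    P_R1 = (5 - 4.823)²/36 = 0.0008673 W
    P_R2 = (4.823 - 0)²/390 = 0.05965 W
    P_R3 = (5 - 4.913)²/10 = 0.0007602 W
    P_R4 = (0 - 4.913)²/3900 = 0.006189 W
    P_R5 = (4.823 - 4.913)²/12 = 0.0006677 W
  P_total = P_R1 + P_R2 + P_R3 + P_R4 + P_R5 = 0.06814 W

Final answers:
1. V_3 = 4.913 V
2. I_R5 = 0.007459 A
3. P_R4 = 0.006189 W
4. P_total = 0.06814 W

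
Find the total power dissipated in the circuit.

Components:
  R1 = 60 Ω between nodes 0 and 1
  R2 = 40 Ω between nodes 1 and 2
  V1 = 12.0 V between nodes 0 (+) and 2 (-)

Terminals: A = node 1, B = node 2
Nodal analysis, taking node 2 as the 0 V reference.
Source V1 fixes V_0 = 12 V.
KCL at each unknown node (sum of currents leaving = 0; resistances in Ω):
  Node 1: (V_1 - 12)/60 + (V_1 - 0)/40 = 0
Collecting terms: 0.04167 × V_1 = 0.2  =>  V_1 = 4.8 V
Power in each resistor, P = (ΔV)²/R:
  P_R1 = (12 - 4.8)²/60 = 0.864 W
  P_R2 = (4.8 - 0)²/40 = 0.576 W
P_total = P_R1 + P_R2 = 1.44 W

Final answer: 1.44 W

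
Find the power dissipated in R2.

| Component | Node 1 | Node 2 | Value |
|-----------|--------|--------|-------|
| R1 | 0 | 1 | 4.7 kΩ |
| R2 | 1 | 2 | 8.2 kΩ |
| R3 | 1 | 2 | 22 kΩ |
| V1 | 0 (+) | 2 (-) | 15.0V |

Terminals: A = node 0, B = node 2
Nodal analysis, taking node 2 as the 0 V reference.
Source V1 fixes V_0 = 15 V.
KCL at each unknown node (sum of currents leaving = 0; resistances in Ω):
  Node 1: (V_1 - 15)/4700 + (V_1 - 0)/8200 + (V_1 - 0)/22000 = 0
Collecting terms: 0.0003802 × V_1 = 0.003191  =>  V_1 = 8.395 V
I_R2 = (V_1 - V_2)/R2 = (8.395 - 0)/8200 = 0.001024 A
P_R2 = I_R2² × R2 = (0.001024)² × 8200 = 0.008594 W

Final answer: 0.008594 W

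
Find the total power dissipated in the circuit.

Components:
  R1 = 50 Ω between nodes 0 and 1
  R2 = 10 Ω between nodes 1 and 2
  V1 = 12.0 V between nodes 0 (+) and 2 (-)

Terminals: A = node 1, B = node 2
Nodal analysis, taking node 2 as the 0 V reference.
Source V1 fixes V_0 = 12 V.
KCL at each unknown node (sum of currents leaving = 0; resistances in Ω):
  Node 1: (V_1 - 12)/50 + (V_1 - 0)/10 = 0
Collecting terms: 0.12 × V_1 = 0.24  =>  V_1 = 2 V
Power in each resistor, P = (ΔV)²/R:
  P_R1 = (12 - 2)²/50 = 2 W
  P_R2 = (2 - 0)²/10 = 0.4 W
P_total = P_R1 + P_R2 = 2.4 W

Final answer: 2.4 W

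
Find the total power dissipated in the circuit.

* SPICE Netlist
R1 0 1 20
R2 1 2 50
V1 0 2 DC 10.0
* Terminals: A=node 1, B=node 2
Nodal analysis, taking node 2 as the 0 V reference.
Source V1 fixes V_0 = 10 V.
KCL at each unknown node (sum of currents leaving = 0; resistances in Ω):
  Node 1: (V_1 - 10)/20 + (V_1 - 0)/50 = 0
Collecting terms: 0.07 × V_1 = 0.5  =>  V_1 = 7.143 V
Power in each resistor, P = (ΔV)²/R:
  P_R1 = (10 - 7.143)²/20 = 0.4082 W
  P_R2 = (7.143 - 0)²/50 = 1.02 W
P_total = P_R1 + P_R2 = 1.429 W

Final answer: 1.429 W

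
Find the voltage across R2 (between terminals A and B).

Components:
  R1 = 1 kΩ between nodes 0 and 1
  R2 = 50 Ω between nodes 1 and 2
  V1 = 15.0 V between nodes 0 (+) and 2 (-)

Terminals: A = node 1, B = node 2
R1 and R2 are in series across V1 (node 0 → node 1 → node 2), and the output A–B is taken across R2, so this is a voltage divider.
Series current: I = V1/(R1 + R2) = 15/(1000 + 50) = 15/1050 = 0.01429 A
V_R2 = I × R2 = V1 × R2/(R1 + R2) = 15 × 50/1050 = 0.7143 V

Final answer: 0.7143 V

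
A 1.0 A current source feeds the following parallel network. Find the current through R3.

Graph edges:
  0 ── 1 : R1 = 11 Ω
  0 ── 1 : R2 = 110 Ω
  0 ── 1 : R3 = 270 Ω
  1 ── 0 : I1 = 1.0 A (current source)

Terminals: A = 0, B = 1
All resistors sit directly between nodes 0 and 1, so they are in parallel and share one voltage V; the full source current 1 A splits among them.
1/R_par = 1/11 + 1/110 + 1/270 = 0.1037 S  =>  R_par = 9.643 Ω
V = I × R_par = 1 × 9.643 = 9.643 V
I_R3 = V/R3 = 9.643/270 = 0.03571 A

Final answer: 0.03571 A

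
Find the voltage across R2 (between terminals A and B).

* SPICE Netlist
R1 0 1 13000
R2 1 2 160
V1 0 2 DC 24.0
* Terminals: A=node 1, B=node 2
R1 and R2 are in series across V1 (node 0 → node 1 → node 2), and the output A–B is taken across R2, so this is a voltage divider.
Series current: I = V1/(R1 + R2) = 24/(13000 + 160) = 24/13160 = 0.001824 A
V_R2 = I × R2 = V1 × R2/(R1 + R2) = 24 × 160/13160 = 0.2918 V

Final answer: 0.2918 V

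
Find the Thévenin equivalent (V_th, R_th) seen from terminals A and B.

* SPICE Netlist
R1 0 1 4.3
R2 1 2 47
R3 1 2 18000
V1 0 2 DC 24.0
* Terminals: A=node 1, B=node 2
Step 1 — V_th is the open-circuit voltage V_A - V_B (nothing connected across the terminals).
Nodal analysis, taking node 2 as the 0 V reference.
Source V1 fixes V_0 = 24 V.
KCL at each unknown node (sum of currents leaving = 0; resistances in Ω):
  Node 1: (V_1 - 24)/4.3 + (V_1 - 0)/47 + (V_1 - 0)/18000 = 0
Collecting terms: 0.2539 × V_1 = 5.581  =>  V_1 = 21.98 V
V_th = V_1 - V_2 = 21.98 - 0 = 21.98 V
Step 2 — R_th: zero the source — replace V1 by a short circuit (node 2 merges into node 0) — and find the resistance seen between A (node 1) and B (node 0).
Reduce the network between node 1 (A) and node 0 (B) by series/parallel combination:
  Rp1 = R1 ‖ R2 ‖ R3 (parallel, all between nodes 0 and 1) = 1/(1/4.3 + 1/47 + 1/18000) = 3.939 Ω
R_th = 3.939 Ω

Final answer: V_th = 21.98 V, R_th = 3.939 Ω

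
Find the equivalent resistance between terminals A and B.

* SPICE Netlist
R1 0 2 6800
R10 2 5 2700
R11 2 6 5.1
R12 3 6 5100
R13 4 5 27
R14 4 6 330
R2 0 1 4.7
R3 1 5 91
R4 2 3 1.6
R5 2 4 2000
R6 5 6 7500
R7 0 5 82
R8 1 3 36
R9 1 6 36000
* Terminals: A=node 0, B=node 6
The network is not a plain series/parallel combination. Inject a 1 A test current into terminal A (node 0) and return it from terminal B (node 6); then R_eq = V_A / (1 A).
Nodal analysis, taking node 6 as the 0 V reference.
Current source I_test pushes 1 A into node 0 and draws it out of node 6.
KCL at each unknown node (sum of currents leaving = 0; resistances in Ω):
  Node 0: (V_0 - V_2)/6800 + (V_0 - V_1)/4.7 + (V_0 - V_5)/82 - 1 = 0
  Node 1: (V_1 - V_0)/4.7 + (V_1 - V_5)/91 + (V_1 - V_3)/36 + (V_1 - 0)/36000 = 0
  Node 2: (V_2 - V_0)/6800 + (V_2 - V_3)/1.6 + (V_2 - V_4)/2000 + (V_2 - V_5)/2700 + (V_2 - 0)/5.1 = 0
  Node 3: (V_3 - V_1)/36 + (V_3 - V_2)/1.6 + (V_3 - 0)/5100 = 0
  Node 4: (V_4 - V_2)/2000 + (V_4 - V_5)/27 + (V_4 - 0)/330 = 0
  Node 5: (V_5 - V_0)/82 + (V_5 - V_1)/91 + (V_5 - V_2)/2700 + (V_5 - V_4)/27 + (V_5 - 0)/7500 = 0
Collecting terms (coefficients in siemens):
  0.2251·V_0 - 0.2128·V_1 - 0.0001471·V_2 - 0.0122·V_5 = 1
  0.2516·V_1 - 0.2128·V_0 - 0.02778·V_3 - 0.01099·V_5 = 0
  0.8221·V_2 - 0.0001471·V_0 - 0.625·V_3 - 0.0005·V_4 - 0.0003704·V_5 = 0
  0.653·V_3 - 0.02778·V_1 - 0.625·V_2 = 0
  0.04057·V_4 - 0.0005·V_2 - 0.03704·V_5 = 0
  0.06072·V_5 - 0.0122·V_0 - 0.01099·V_1 - 0.0003704·V_2 - 0.03704·V_4 = 0
Solving these 6 simultaneous equations (Gaussian elimination) gives:
  V_0 = 41.54 V, V_1 = 37.29 V, V_2 = 4.582 V, V_3 = 5.972 V
  V_4 = 31.27 V, V_5 = 34.19 V
R_eq = V_0 / 1 A = 41.54 Ω

Final answer: 41.54 Ω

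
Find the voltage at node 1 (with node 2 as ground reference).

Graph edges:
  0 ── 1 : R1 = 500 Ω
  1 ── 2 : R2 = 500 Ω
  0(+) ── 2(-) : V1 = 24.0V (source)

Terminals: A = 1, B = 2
Nodal analysis, taking node 2 as the 0 V reference.
Source V1 fixes V_0 = 24 V.
KCL at each unknown node (sum of currents leaving = 0; resistances in Ω):
  Node 1: (V_1 - 24)/500 + (V_1 - 0)/500 = 0
Collecting terms: 0.004 × V_1 = 0.048  =>  V_1 = 12 V
The requested potential is V_1 = 12 V.

Final answer: V_1 = 12 V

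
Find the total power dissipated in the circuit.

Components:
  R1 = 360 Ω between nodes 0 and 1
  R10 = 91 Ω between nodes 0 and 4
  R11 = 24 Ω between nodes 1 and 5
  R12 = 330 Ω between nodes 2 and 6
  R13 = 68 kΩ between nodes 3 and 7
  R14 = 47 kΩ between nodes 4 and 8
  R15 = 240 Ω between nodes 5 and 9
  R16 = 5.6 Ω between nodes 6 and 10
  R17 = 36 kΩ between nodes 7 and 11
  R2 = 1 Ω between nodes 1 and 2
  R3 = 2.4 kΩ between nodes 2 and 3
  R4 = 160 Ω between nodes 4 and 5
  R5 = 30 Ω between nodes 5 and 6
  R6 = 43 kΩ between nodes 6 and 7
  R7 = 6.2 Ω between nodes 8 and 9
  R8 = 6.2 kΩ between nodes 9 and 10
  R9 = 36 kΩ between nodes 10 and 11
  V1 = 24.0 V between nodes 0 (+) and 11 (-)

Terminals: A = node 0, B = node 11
Nodal analysis, taking node 11 as the 0 V reference.
Source V1 fixes V_0 = 24 V.
KCL at each unknown node (sum of currents leaving = 0; resistances in Ω):
  Node 1: (V_1 - 24)/360 + (V_1 - V_2)/1 + (V_1 - V_5)/24 = 0
  Node 2: (V_2 - V_1)/1 + (V_2 - V_3)/2400 + (V_2 - V_6)/330 = 0
  Node 3: (V_3 - V_2)/2400 + (V_3 - V_7)/68000 = 0
  Node 4: (V_4 - V_5)/160 + (V_4 - 24)/91 + (V_4 - V_8)/47000 = 0
  Node 5: (V_5 - V_4)/160 + (V_5 - V_6)/30 + (V_5 - V_1)/24 + (V_5 - V_9)/240 = 0
  Node 6: (V_6 - V_5)/30 + (V_6 - V_7)/43000 + (V_6 - V_2)/330 + (V_6 - V_10)/5.6 = 0
  Node 7: (V_7 - V_6)/43000 + (V_7 - V_3)/68000 + (V_7 - 0)/36000 = 0
  Node 8: (V_8 - V_9)/6.2 + (V_8 - V_4)/47000 = 0
  Node 9: (V_9 - V_8)/6.2 + (V_9 - V_10)/6200 + (V_9 - V_5)/240 = 0
  Node 10: (V_10 - V_9)/6200 + (V_10 - 0)/36000 + (V_10 - V_6)/5.6 = 0
Collecting terms (coefficients in siemens):
  1.044·V_1 - 1·V_2 - 0.04167·V_5 = 0.06667
  1.003·V_2 - 1·V_1 - 0.0004167·V_3 - 0.00303·V_6 = 0
  0.0004314·V_3 - 0.0004167·V_2 - 0.00001471·V_7 = 0
  0.01726·V_4 - 0.00625·V_5 - 0.00002128·V_8 = 0.2637
  0.08542·V_5 - 0.04167·V_1 - 0.00625·V_4 - 0.03333·V_6 - 0.004167·V_9 = 0
  0.215·V_6 - 0.00303·V_2 - 0.03333·V_5 - 0.00002326·V_7 - 0.1786·V_10 = 0
  0.00006574·V_7 - 0.00001471·V_3 - 0.00002326·V_6 = 0
  0.1613·V_8 - 0.00002128·V_4 - 0.1613·V_9 = 0
  0.1656·V_9 - 0.004167·V_5 - 0.1613·V_8 - 0.0001613·V_10 = 0
  0.1788·V_10 - 0.1786·V_6 - 0.0001613·V_9 = 0
Solving these 10 simultaneous equations (Gaussian elimination) gives:
  V_1 = 23.85 V, V_2 = 23.85 V, V_3 = 23.5 V, V_4 = 23.94 V
  V_5 = 23.84 V, V_6 = 23.82 V, V_7 = 13.68 V, V_8 = 23.84 V
  V_9 = 23.84 V, V_10 = 23.82 V
Power in each resistor, P = (ΔV)²/R:
  P_R1 = (24 - 23.85)²/360 = 0.00006348 W
  P_R2 = (23.85 - 23.85)²/1 = 0.00000005325 W
  P_R3 = (23.85 - 23.5)²/2400 = 0.00005003 W
  P_R4 = (23.94 - 23.84)²/160 = 0.00006143 W
  P_R5 = (23.84 - 23.82)²/30 = 0.00001951 W
  P_R6 = (23.82 - 13.68)²/43000 = 0.002389 W
  P_R7 = (23.84 - 23.84)²/6.2 = 0.00000000002788 W
  P_R8 = (23.84 - 23.82)²/6200 = 0.0000001204 W
  P_R9 = (23.82 - 0)²/36000 = 0.01576 W
  P_R10 = (24 - 23.94)²/91 = 0.00003518 W
  P_R11 = (23.85 - 23.84)²/24 = 0.0000008589 W
  P_R12 = (23.85 - 23.82)²/330 = 0.000002462 W
  P_R13 = (23.5 - 13.68)²/68000 = 0.001418 W
  P_R14 = (23.94 - 23.84)²/47000 = 0.0000002114 W
  P_R15 = (23.84 - 23.84)²/240 = 0.000000001255 W
  P_R16 = (23.82 - 23.82)²/5.6 = 0.000002418 W
  P_R17 = (13.68 - 0)²/36000 = 0.005201 W
P_total = P_R1 + P_R2 + P_R3 + P_R4 + P_R5 + P_R6 + P_R7 + P_R8 + P_R9 + P_R10 + P_R11 + P_R12 + P_R13 + P_R14 + P_R15 + P_R16 + P_R17 = 0.025 W

Final answer: 0.025 W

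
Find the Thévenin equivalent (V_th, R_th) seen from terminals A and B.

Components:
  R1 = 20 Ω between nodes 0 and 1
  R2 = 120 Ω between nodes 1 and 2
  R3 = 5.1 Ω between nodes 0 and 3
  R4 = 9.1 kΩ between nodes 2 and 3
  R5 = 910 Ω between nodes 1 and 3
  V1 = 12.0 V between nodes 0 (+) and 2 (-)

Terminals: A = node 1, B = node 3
Step 1 — V_th is the open-circuit voltage V_A - V_B (nothing connected across the terminals).
Nodal analysis, taking node 2 as the 0 V reference.
Source V1 fixes V_0 = 12 V.
KCL at each unknown node (sum of currents leaving = 0; resistances in Ω):
  Node 1: (V_1 - 12)/20 + (V_1 - 0)/120 + (V_1 - V_3)/910 = 0
  Node 3: (V_3 - 12)/5.1 + (V_3 - 0)/9100 + (V_3 - V_1)/910 = 0
Collecting terms (coefficients in siemens):
  0.05943·V_1 - 0.001099·V_3 = 0.6
  0.1973·V_3 - 0.001099·V_1 = 2.353
Determinant D = (0.05943)(0.1973) - (-0.001099)(-0.001099) = 0.01172
V_1 = [(0.6)(0.1973) - (-0.001099)(2.353)]/D = 10.32 V
V_3 = [(0.05943)(2.353) - (0.6)(-0.001099)]/D = 11.98 V
V_th = V_1 - V_3 = 10.32 - 11.98 = -1.667 V
Step 2 — R_th: zero the source — replace V1 by a short circuit (node 2 merges into node 0) — and find the resistance seen between A (node 1) and B (node 3).
Reduce the network between node 1 (A) and node 3 (B) by series/parallel combination:
  Rp1 = R1 ‖ R2 (parallel, both between nodes 0 and 1) = 1/(1/20 + 1/120) = 17.14 Ω
  Rp2 = R3 ‖ R4 (parallel, both between nodes 0 and 3) = 1/(1/5.1 + 1/9100) = 5.097 Ω
  Rs1 = Rp1 + Rp2 (series, joined only at node 0) = 17.14 + 5.097 = 22.24 Ω
  Rp3 = R5 ‖ Rs1 (parallel, both between nodes 1 and 3) = 1/(1/910 + 1/22.24) = 21.71 Ω
R_th = 21.71 Ω

Final answer: V_th = -1.667 V, R_th = 21.71 Ω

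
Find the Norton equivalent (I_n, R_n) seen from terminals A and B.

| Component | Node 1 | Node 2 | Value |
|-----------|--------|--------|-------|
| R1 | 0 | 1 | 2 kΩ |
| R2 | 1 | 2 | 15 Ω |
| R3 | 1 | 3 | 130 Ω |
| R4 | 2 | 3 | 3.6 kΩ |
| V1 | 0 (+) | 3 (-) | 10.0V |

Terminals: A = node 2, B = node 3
Find the Thévenin equivalent first; then I_n = V_th/R_th and R_n = R_th.
Step 1 — V_th is the open-circuit voltage V_A - V_B (nothing connected across the terminals).
Nodal analysis, taking node 3 as the 0 V reference.
Source V1 fixes V_0 = 10 V.
KCL at each unknown node (sum of currents leaving = 0; resistances in Ω):
  Node 1: (V_1 - 10)/2000 + (V_1 - V_2)/15 + (V_1 - 0)/130 = 0
  Node 2: (V_2 - V_1)/15 + (V_2 - 0)/3600 = 0
Collecting terms (coefficients in siemens):
  0.07486·V_1 - 0.06667·V_2 = 0.005
  0.06694·V_2 - 0.06667·V_1 = 0
Determinant D = (0.07486)(0.06694) - (-0.06667)(-0.06667) = 0.0005669
V_1 = [(0.005)(0.06694) - (-0.06667)(0)]/D = 0.5904 V
V_2 = [(0.07486)(0) - (0.005)(-0.06667)]/D = 0.5879 V
V_th = V_2 - V_3 = 0.5879 - 0 = 0.5879 V
Step 2 — R_th: zero the source — replace V1 by a short circuit (node 3 merges into node 0) — and find the resistance seen between A (node 2) and B (node 0).
Reduce the network between node 2 (A) and node 0 (B) by series/parallel combination:
  Rp1 = R1 ‖ R3 (parallel, both between nodes 0 and 1) = 1/(1/2000 + 1/130) = 122.1 Ω
  Rs1 = R2 + Rp1 (series, joined only at node 1) = 15 + 122.1 = 137.1 Ω
  Rp2 = R4 ‖ Rs1 (parallel, both between nodes 0 and 2) = 1/(1/3600 + 1/137.1) = 132 Ω
R_th = 132 Ω
I_n = V_th/R_th = 0.5879/132 = 0.004453 A, and R_n = R_th = 132 Ω

Final answer: I_n = 0.004453 A, R_n = 132 Ω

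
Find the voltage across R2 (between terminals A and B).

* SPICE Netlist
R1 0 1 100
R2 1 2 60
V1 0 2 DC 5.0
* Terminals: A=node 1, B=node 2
R1 and R2 are in series across V1 (node 0 → node 1 → node 2), and the output A–B is taken across R2, so this is a voltage divider.
Series current: I = V1/(R1 + R2) = 5/(100 + 60) = 5/160 = 0.03125 A
V_R2 = I × R2 = V1 × R2/(R1 + R2) = 5 × 60/160 = 1.875 V

Final answer: 1.875 V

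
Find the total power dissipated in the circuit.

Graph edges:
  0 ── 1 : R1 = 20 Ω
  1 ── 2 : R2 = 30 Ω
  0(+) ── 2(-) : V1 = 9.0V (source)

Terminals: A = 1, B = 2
Nodal analysis, taking node 2 as the 0 V reference.
Source V1 fixes V_0 = 9 V.
KCL at each unknown node (sum of currents leaving = 0; resistances in Ω):
  Node 1: (V_1 - 9)/20 + (V_1 - 0)/30 = 0
Collecting terms: 0.08333 × V_1 = 0.45  =>  V_1 = 5.4 V
Power in each resistor, P = (ΔV)²/R:
  P_R1 = (9 - 5.4)²/20 = 0.648 W
  P_R2 = (5.4 - 0)²/30 = 0.972 W
P_total = P_R1 + P_R2 = 1.62 W

Final answer: 1.62 W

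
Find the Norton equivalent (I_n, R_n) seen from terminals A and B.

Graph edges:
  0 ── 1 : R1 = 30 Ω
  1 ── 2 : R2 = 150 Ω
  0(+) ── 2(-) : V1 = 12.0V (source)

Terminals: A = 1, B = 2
Find the Thévenin equivalent first; then I_n = V_th/R_th and R_n = R_th.
Step 1 — V_th is the open-circuit voltage V_A - V_B (nothing connected across the terminals).
Nodal analysis, taking node 2 as the 0 V reference.
Source V1 fixes V_0 = 12 V.
KCL at each unknown node (sum of currents leaving = 0; resistances in Ω):
  Node 1: (V_1 - 12)/30 + (V_1 - 0)/150 = 0
Collecting terms: 0.04 × V_1 = 0.4  =>  V_1 = 10 V
V_th = V_1 - V_2 = 10 - 0 = 10 V
Step 2 — R_th: zero the source — replace V1 by a short circuit (node 2 merges into node 0) — and find the resistance seen between A (node 1) and B (node 0).
Reduce the network between node 1 (A) and node 0 (B) by series/parallel combination:
  Rp1 = R1 ‖ R2 (parallel, both between nodes 0 and 1) = 1/(1/30 + 1/150) = 25 Ω
R_th = 25 Ω
I_n = V_th/R_th = 10/25 = 0.4 A, and R_n = R_th = 25 Ω

Final answer: I_n = 0.4 A, R_n = 25 Ω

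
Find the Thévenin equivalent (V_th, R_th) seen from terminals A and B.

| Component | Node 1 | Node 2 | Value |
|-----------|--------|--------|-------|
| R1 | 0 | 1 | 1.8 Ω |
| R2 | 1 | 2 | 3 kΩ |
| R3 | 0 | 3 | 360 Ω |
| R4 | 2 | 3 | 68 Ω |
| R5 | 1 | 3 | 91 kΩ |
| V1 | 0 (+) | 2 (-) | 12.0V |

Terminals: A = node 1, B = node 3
Step 1 — V_th is the open-circuit voltage V_A - V_B (nothing connected across the terminals).
Nodal analysis, taking node 2 as the 0 V reference.
Source V1 fixes V_0 = 12 V.
KCL at each unknown node (sum of currents leaving = 0; resistances in Ω):
  Node 1: (V_1 - 12)/1.8 + (V_1 - 0)/3000 + (V_1 - V_3)/91000 = 0
  Node 3: (V_3 - 12)/360 + (V_3 - 0)/68 + (V_3 - V_1)/91000 = 0
Collecting terms (coefficients in siemens):
  0.5559·V_1 - 0.00001099·V_3 = 6.667
  0.01749·V_3 - 0.00001099·V_1 = 0.03333
Determinant D = (0.5559)(0.01749) - (-0.00001099)(-0.00001099) = 0.009725
V_1 = [(6.667)(0.01749) - (-0.00001099)(0.03333)]/D = 11.99 V
V_3 = [(0.5559)(0.03333) - (6.667)(-0.00001099)]/D = 1.913 V
V_th = V_1 - V_3 = 11.99 - 1.913 = 10.08 V
Step 2 — R_th: zero the source — replace V1 by a short circuit (node 2 merges into node 0) — and find the resistance seen between A (node 1) and B (node 3).
Reduce the network between node 1 (A) and node 3 (B) by series/parallel combination:
  Rp1 = R1 ‖ R2 (parallel, both between nodes 0 and 1) = 1/(1/1.8 + 1/3000) = 1.799 Ω
  Rp2 = R3 ‖ R4 (parallel, both between nodes 0 and 3) = 1/(1/360 + 1/68) = 57.2 Ω
  Rs1 = Rp1 + Rp2 (series, joined only at node 0) = 1.799 + 57.2 = 59 Ω
  Rp3 = R5 ‖ Rs1 (parallel, both between nodes 1 and 3) = 1/(1/91000 + 1/59) = 58.96 Ω
R_th = 58.96 Ω

Final answer: V_th = 10.08 V, R_th = 58.96 Ω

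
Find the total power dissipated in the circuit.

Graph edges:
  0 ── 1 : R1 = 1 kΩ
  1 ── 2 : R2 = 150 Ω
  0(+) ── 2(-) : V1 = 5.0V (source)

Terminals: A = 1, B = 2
Nodal analysis, taking node 2 as the 0 V reference.
Source V1 fixes V_0 = 5 V.
KCL at each unknown node (sum of currents leaving = 0; resistances in Ω):
  Node 1: (V_1 - 5)/1000 + (V_1 - 0)/150 = 0
Collecting terms: 0.007667 × V_1 = 0.005  =>  V_1 = 0.6522 V
Power in each resistor, P = (ΔV)²/R:
  P_R1 = (5 - 0.6522)²/1000 = 0.0189 W
  P_R2 = (0.6522 - 0)²/150 = 0.002836 W
P_total = P_R1 + P_R2 = 0.02174 W

Final answer: 0.02174 W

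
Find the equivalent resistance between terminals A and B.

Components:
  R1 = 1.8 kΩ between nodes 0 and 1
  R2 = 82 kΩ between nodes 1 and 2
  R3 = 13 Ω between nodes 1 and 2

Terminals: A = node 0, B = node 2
Reduce the network between node 0 (A) and node 2 (B) by series/parallel combination:
  Rp1 = R2 ‖ R3 (parallel, both between nodes 1 and 2) = 1/(1/82000 + 1/13) = 13 Ω
  Rs1 = R1 + Rp1 (series, joined only at node 1) = 1800 + 13 = 1813 Ω
R_eq = 1.813 kΩ

Final answer: 1.813 kΩ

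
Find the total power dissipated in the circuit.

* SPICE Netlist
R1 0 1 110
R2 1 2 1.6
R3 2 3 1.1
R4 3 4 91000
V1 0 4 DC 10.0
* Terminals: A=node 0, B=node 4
Nodal analysis, taking node 4 as the 0 V reference.
Source V1 fixes V_0 = 10 V.
KCL at each unknown node (sum of currents leaving = 0; resistances in Ω):
  Node 1: (V_1 - 10)/110 + (V_1 - V_2)/1.6 = 0
  Node 2: (V_2 - V_1)/1.6 + (V_2 - V_3)/1.1 = 0
  Node 3: (V_3 - V_2)/1.1 + (V_3 - 0)/91000 = 0
Collecting terms (coefficients in siemens):
  0.6341·V_1 - 0.625·V_2 = 0.09091
  1.534·V_2 - 0.625·V_1 - 0.9091·V_3 = 0
  0.9091·V_3 - 0.9091·V_2 = 0
Solving these 3 simultaneous equations (Gaussian elimination) gives:
  V_1 = 9.988 V, V_2 = 9.988 V, V_3 = 9.988 V
Power in each resistor, P = (ΔV)²/R:
  P_R1 = (10 - 9.988)²/110 = 0.000001325 W
  P_R2 = (9.988 - 9.988)²/1.6 = 0.00000001927 W
  P_R3 = (9.988 - 9.988)²/1.1 = 0.00000001325 W
  P_R4 = (9.988 - 0)²/91000 = 0.001096 W
P_total = P_R1 + P_R2 + P_R3 + P_R4 = 0.001098 W

Final answer: 0.001098 W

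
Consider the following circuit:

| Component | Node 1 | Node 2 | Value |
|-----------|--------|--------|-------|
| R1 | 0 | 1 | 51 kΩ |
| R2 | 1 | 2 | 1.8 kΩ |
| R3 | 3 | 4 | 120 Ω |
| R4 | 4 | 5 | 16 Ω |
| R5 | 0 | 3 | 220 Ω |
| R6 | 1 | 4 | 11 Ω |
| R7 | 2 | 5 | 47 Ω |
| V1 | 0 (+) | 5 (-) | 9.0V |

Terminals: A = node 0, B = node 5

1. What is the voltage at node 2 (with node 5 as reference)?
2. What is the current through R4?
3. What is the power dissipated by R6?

Nodal analysis, taking node 5 as the 0 V reference.
Source V1 fixes V_0 = 9 V.
KCL at each unknown node (sum of currents leaving = 0; resistances in Ω):
  Node 1: (V_1 - 9)/51000 + (V_1 - V_2)/1800 + (V_1 - V_4)/11 = 0
  Node 2: (V_2 - V_1)/1800 + (V_2 - 0)/47 = 0
  Node 3: (V_3 - V_4)/120 + (V_3 - 9)/220 = 0
  Node 4: (V_4 - V_3)/120 + (V_4 - 0)/16 + (V_4 - V_1)/11 = 0
Collecting terms (coefficients in siemens):
  0.09148·V_1 - 0.0005556·V_2 - 0.09091·V_4 = 0.0001765
  0.02183·V_2 - 0.0005556·V_1 = 0
  0.01288·V_3 - 0.008333·V_4 = 0.04091
  0.1617·V_4 - 0.09091·V_1 - 0.008333·V_3 = 0
Solving these 4 simultaneous equations (Gaussian elimination) gives:
  V_1 = 0.4032 V, V_2 = 0.01026 V, V_3 = 3.438 V, V_4 = 0.4037 V
Part 1:
  Read off the nodal solution: V_2 = 0.01026 V
Part 2:
  I_R4 = (V_4 - V_5)/R4 = (0.4037 - 0)/16 = 0.02523 A
  Magnitude: I_R4 = 0.02523 A
Part 3:
  I_R6 = (V_1 - V_4)/R6 = (0.4032 - 0.4037)/11 = -0.00004973 A
  P_R6 = I_R6² × R6 = (-0.00004973)² × 11 = 0.0000000272 W

Final answers:
1. V_2 = 0.01026 V
2. I_R4 = 0.02523 A
3. P_R6 = 2.72e-08 W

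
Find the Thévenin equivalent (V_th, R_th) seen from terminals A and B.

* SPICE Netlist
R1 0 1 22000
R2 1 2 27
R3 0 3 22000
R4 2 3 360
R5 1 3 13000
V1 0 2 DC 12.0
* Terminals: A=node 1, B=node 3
Step 1 — V_th is the open-circuit voltage V_A - V_B (nothing connected across the terminals).
Nodal analysis, taking node 2 as the 0 V reference.
Source V1 fixes V_0 = 12 V.
KCL at each unknown node (sum of currents leaving = 0; resistances in Ω):
  Node 1: (V_1 - 12)/22000 + (V_1 - 0)/27 + (V_1 - V_3)/13000 = 0
  Node 3: (V_3 - 12)/22000 + (V_3 - 0)/360 + (V_3 - V_1)/13000 = 0
Collecting terms (coefficients in siemens):
  0.03716·V_1 - 0.00007692·V_3 = 0.0005455
  0.0029·V_3 - 0.00007692·V_1 = 0.0005455
Determinant D = (0.03716)(0.0029) - (-0.00007692)(-0.00007692) = 0.0001078
V_1 = [(0.0005455)(0.0029) - (-0.00007692)(0.0005455)]/D = 0.01507 V
V_3 = [(0.03716)(0.0005455) - (0.0005455)(-0.00007692)]/D = 0.1885 V
V_th = V_1 - V_3 = 0.01507 - 0.1885 = -0.1734 V
Step 2 — R_th: zero the source — replace V1 by a short circuit (node 2 merges into node 0) — and find the resistance seen between A (node 1) and B (node 3).
Reduce the network between node 1 (A) and node 3 (B) by series/parallel combination:
  Rp1 = R1 ‖ R2 (parallel, both between nodes 0 and 1) = 1/(1/22000 + 1/27) = 26.97 Ω
  Rp2 = R3 ‖ R4 (parallel, both between nodes 0 and 3) = 1/(1/22000 + 1/360) = 354.2 Ω
  Rs1 = Rp1 + Rp2 (series, joined only at node 0) = 26.97 + 354.2 = 381.2 Ω
  Rp3 = R5 ‖ Rs1 (parallel, both between nodes 1 and 3) = 1/(1/13000 + 1/381.2) = 370.3 Ω
R_th = 370.3 Ω

Final answer: V_th = -0.1734 V, R_th = 370.3 Ω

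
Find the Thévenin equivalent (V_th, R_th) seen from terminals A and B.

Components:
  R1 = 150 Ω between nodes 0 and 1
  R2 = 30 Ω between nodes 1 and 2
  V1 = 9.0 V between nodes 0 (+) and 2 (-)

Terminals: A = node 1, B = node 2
Step 1 — V_th is the open-circuit voltage V_A - V_B (nothing connected across the terminals).
Nodal analysis, taking node 2 as the 0 V reference.
Source V1 fixes V_0 = 9 V.
KCL at each unknown node (sum of currents leaving = 0; resistances in Ω):
  Node 1: (V_1 - 9)/150 + (V_1 - 0)/30 = 0
Collecting terms: 0.04 × V_1 = 0.06  =>  V_1 = 1.5 V
V_th = V_1 - V_2 = 1.5 - 0 = 1.5 V
Step 2 — R_th: zero the source — replace V1 by a short circuit (node 2 merges into node 0) — and find the resistance seen between A (node 1) and B (node 0).
Reduce the network between node 1 (A) and node 0 (B) by series/parallel combination:
  Rp1 = R1 ‖ R2 (parallel, both between nodes 0 and 1) = 1/(1/150 + 1/30) = 25 Ω
R_th = 25 Ω

Final answer: V_th = 1.5 V, R_th = 25 Ω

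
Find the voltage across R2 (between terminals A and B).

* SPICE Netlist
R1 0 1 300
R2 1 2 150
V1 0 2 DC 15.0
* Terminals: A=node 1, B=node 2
R1 and R2 are in series across V1 (node 0 → node 1 → node 2), and the output A–B is taken across R2, so this is a voltage divider.
Series current: I = V1/(R1 + R2) = 15/(300 + 150) = 15/450 = 0.03333 A
V_R2 = I × R2 = V1 × R2/(R1 + R2) = 15 × 150/450 = 5 V

Final answer: 5 V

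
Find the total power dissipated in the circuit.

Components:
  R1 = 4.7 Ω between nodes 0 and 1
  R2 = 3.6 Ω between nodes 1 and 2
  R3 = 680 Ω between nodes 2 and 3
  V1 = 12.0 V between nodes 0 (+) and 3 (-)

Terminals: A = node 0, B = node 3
Nodal analysis, taking node 3 as the 0 V reference.
Source V1 fixes V_0 = 12 V.
KCL at each unknown node (sum of currents leaving = 0; resistances in Ω):
  Node 1: (V_1 - 12)/4.7 + (V_1 - V_2)/3.6 = 0
  Node 2: (V_2 - V_1)/3.6 + (V_2 - 0)/680 = 0
Collecting terms (coefficients in siemens):
  0.4905·V_1 - 0.2778·V_2 = 2.553
  0.2792·V_2 - 0.2778·V_1 = 0
Determinant D = (0.4905)(0.2792) - (-0.2778)(-0.2778) = 0.05982
V_1 = [(2.553)(0.2792) - (-0.2778)(0)]/D = 11.92 V
V_2 = [(0.4905)(0) - (2.553)(-0.2778)]/D = 11.86 V
Power in each resistor, P = (ΔV)²/R:
  P_R1 = (12 - 11.92)²/4.7 = 0.001429 W
  P_R2 = (11.92 - 11.86)²/3.6 = 0.001094 W
  P_R3 = (11.86 - 0)²/680 = 0.2067 W
P_total = P_R1 + P_R2 + P_R3 = 0.2092 W

Final answer: 0.2092 W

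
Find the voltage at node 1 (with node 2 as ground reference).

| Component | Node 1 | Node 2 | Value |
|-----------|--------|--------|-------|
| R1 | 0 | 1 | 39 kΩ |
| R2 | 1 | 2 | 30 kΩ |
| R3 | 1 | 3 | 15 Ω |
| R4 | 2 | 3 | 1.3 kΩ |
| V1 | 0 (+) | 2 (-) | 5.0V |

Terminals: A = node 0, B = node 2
Nodal analysis, taking node 2 as the 0 V reference.
Source V1 fixes V_0 = 5 V.
KCL at each unknown node (sum of currents leaving = 0; resistances in Ω):
  Node 1: (V_1 - 5)/39000 + (V_1 - 0)/30000 + (V_1 - V_3)/15 = 0
  Node 3: (V_3 - V_1)/15 + (V_3 - 0)/1300 = 0
Collecting terms (coefficients in siemens):
  0.06673·V_1 - 0.06667·V_3 = 0.0001282
  0.06744·V_3 - 0.06667·V_1 = 0
Determinant D = (0.06673)(0.06744) - (-0.06667)(-0.06667) = 0.00005526
V_1 = [(0.0001282)(0.06744) - (-0.06667)(0)]/D = 0.1565 V
V_3 = [(0.06673)(0) - (0.0001282)(-0.06667)]/D = 0.1547 V
The requested potential is V_1 = 0.1565 V.

Final answer: V_1 = 0.1565 V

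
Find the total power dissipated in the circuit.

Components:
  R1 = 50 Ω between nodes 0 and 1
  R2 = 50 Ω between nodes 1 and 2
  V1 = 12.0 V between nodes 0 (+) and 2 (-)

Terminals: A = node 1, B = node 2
Nodal analysis, taking node 2 as the 0 V reference.
Source V1 fixes V_0 = 12 V.
KCL at each unknown node (sum of currents leaving = 0; resistances in Ω):
  Node 1: (V_1 - 12)/50 + (V_1 - 0)/50 = 0
Collecting terms: 0.04 × V_1 = 0.24  =>  V_1 = 6 V
Power in each resistor, P = (ΔV)²/R:
  P_R1 = (12 - 6)²/50 = 0.72 W
  P_R2 = (6 - 0)²/50 = 0.72 W
P_total = P_R1 + P_R2 = 1.44 W

Final answer: 1.44 W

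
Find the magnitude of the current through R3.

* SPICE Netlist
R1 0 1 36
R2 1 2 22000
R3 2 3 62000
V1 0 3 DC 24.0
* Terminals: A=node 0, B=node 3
Nodal analysis, taking node 3 as the 0 V reference.
Source V1 fixes V_0 = 24 V.
KCL at each unknown node (sum of currents leaving = 0; resistances in Ω):
  Node 1: (V_1 - 24)/36 + (V_1 - V_2)/22000 = 0
  Node 2: (V_2 - V_1)/22000 + (V_2 - 0)/62000 = 0
Collecting terms (coefficients in siemens):
  0.02782·V_1 - 0.00004545·V_2 = 0.6667
  0.00006158·V_2 - 0.00004545·V_1 = 0
Determinant D = (0.02782)(0.00006158) - (-0.00004545)(-0.00004545) = 0.000001711
V_1 = [(0.6667)(0.00006158) - (-0.00004545)(0)]/D = 23.99 V
V_2 = [(0.02782)(0) - (0.6667)(-0.00004545)]/D = 17.71 V
I_R3 = (V_2 - V_3)/R3 = (17.71 - 0)/62000 = 0.0002856 A
|I_R3| = 0.0002856 A

Final answer: |I_R3| = 0.0002856 A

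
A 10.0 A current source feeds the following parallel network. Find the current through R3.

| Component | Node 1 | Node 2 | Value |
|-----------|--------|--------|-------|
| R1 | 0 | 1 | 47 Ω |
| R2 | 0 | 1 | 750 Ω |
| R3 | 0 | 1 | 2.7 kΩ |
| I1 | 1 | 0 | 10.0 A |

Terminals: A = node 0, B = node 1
All resistors sit directly between nodes 0 and 1, so they are in parallel and share one voltage V; the full source current 10 A splits among them.
1/R_par = 1/47 + 1/750 + 1/2700 = 0.02298 S  =>  R_par = 43.52 Ω
V = I × R_par = 10 × 43.52 = 435.2 V
I_R3 = V/R3 = 435.2/2700 = 0.1612 A

Final answer: 0.1612 A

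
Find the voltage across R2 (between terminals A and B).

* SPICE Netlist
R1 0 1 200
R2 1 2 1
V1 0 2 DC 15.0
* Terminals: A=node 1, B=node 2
R1 and R2 are in series across V1 (node 0 → node 1 → node 2), and the output A–B is taken across R2, so this is a voltage divider.
Series current: I = V1/(R1 + R2) = 15/(200 + 1) = 15/201 = 0.07463 A
V_R2 = I × R2 = V1 × R2/(R1 + R2) = 15 × 1/201 = 0.07463 V

Final answer: 0.07463 V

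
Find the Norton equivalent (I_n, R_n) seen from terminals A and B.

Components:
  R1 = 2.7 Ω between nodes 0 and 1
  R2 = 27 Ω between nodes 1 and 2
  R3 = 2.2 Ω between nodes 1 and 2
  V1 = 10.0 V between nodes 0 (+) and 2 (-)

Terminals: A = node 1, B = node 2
Find the Thévenin equivalent first; then I_n = V_th/R_th and R_n = R_th.
Step 1 — V_th is the open-circuit voltage V_A - V_B (nothing connected across the terminals).
Nodal analysis, taking node 2 as the 0 V reference.
Source V1 fixes V_0 = 10 V.
KCL at each unknown node (sum of currents leaving = 0; resistances in Ω):
  Node 1: (V_1 - 10)/2.7 + (V_1 - 0)/27 + (V_1 - 0)/2.2 = 0
Collecting terms: 0.862 × V_1 = 3.704  =>  V_1 = 4.297 V
V_th = V_1 - V_2 = 4.297 - 0 = 4.297 V
Step 2 — R_th: zero the source — replace V1 by a short circuit (node 2 merges into node 0) — and find the resistance seen between A (node 1) and B (node 0).
Reduce the network between node 1 (A) and node 0 (B) by series/parallel combination:
  Rp1 = R1 ‖ R2 ‖ R3 (parallel, all between nodes 0 and 1) = 1/(1/2.7 + 1/27 + 1/2.2) = 1.16 Ω
R_th = 1.16 Ω
I_n = V_th/R_th = 4.297/1.16 = 3.704 A, and R_n = R_th = 1.16 Ω

Final answer: I_n = 3.704 A, R_n = 1.16 Ω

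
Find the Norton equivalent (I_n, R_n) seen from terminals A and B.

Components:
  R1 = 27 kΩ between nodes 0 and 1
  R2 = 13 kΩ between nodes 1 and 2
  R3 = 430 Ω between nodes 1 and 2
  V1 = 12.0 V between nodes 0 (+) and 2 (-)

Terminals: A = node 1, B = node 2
Find the Thévenin equivalent first; then I_n = V_th/R_th and R_n = R_th.
Step 1 — V_th is the open-circuit voltage V_A - V_B (nothing connected across the terminals).
Nodal analysis, taking node 2 as the 0 V reference.
Source V1 fixes V_0 = 12 V.
KCL at each unknown node (sum of currents leaving = 0; resistances in Ω):
  Node 1: (V_1 - 12)/27000 + (V_1 - 0)/13000 + (V_1 - 0)/430 = 0
Collecting terms: 0.00244 × V_1 = 0.0004444  =>  V_1 = 0.1822 V
V_th = V_1 - V_2 = 0.1822 - 0 = 0.1822 V
Step 2 — R_th: zero the source — replace V1 by a short circuit (node 2 merges into node 0) — and find the resistance seen between A (node 1) and B (node 0).
Reduce the network between node 1 (A) and node 0 (B) by series/parallel combination:
  Rp1 = R1 ‖ R2 ‖ R3 (parallel, all between nodes 0 and 1) = 1/(1/27000 + 1/13000 + 1/430) = 409.9 Ω
R_th = 409.9 Ω
I_n = V_th/R_th = 0.1822/409.9 = 0.0004444 A, and R_n = R_th = 409.9 Ω

Final answer: I_n = 0.0004444 A, R_n = 409.9 Ω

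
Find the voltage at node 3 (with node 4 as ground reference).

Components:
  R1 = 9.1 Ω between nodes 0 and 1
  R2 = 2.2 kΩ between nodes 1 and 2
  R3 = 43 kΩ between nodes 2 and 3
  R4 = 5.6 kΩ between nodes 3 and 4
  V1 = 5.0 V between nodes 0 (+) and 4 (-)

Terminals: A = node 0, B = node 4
Nodal analysis, taking node 4 as the 0 V reference.
Source V1 fixes V_0 = 5 V.
KCL at each unknown node (sum of currents leaving = 0; resistances in Ω):
  Node 1: (V_1 - 5)/9.1 + (V_1 - V_2)/2200 = 0
  Node 2: (V_2 - V_1)/2200 + (V_2 - V_3)/43000 = 0
  Node 3: (V_3 - V_2)/43000 + (V_3 - 0)/5600 = 0
Collecting terms (coefficients in siemens):
  0.1103·V_1 - 0.0004545·V_2 = 0.5495
  0.0004778·V_2 - 0.0004545·V_1 - 0.00002326·V_3 = 0
  0.0002018·V_3 - 0.00002326·V_2 = 0
Solving these 3 simultaneous equations (Gaussian elimination) gives:
  V_1 = 4.999 V, V_2 = 4.783 V, V_3 = 0.5511 V
The requested potential is V_3 = 0.5511 V.

Final answer: V_3 = 0.5511 V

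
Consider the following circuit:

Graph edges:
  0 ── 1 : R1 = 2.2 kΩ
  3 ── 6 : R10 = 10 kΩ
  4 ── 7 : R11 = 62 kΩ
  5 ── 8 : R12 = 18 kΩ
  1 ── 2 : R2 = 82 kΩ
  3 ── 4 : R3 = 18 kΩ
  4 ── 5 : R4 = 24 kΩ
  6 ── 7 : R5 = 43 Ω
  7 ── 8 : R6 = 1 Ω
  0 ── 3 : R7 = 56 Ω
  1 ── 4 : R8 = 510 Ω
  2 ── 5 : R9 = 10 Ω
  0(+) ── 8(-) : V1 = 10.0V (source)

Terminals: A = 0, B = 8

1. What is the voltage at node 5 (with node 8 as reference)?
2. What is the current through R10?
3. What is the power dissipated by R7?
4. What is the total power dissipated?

Nodal analysis, taking node 8 as the 0 V reference.
Source V1 fixes V_0 = 10 V.
KCL at each unknown node (sum of currents leaving = 0; resistances in Ω):
  Node 1: (V_1 - 10)/2200 + (V_1 - V_2)/82000 + (V_1 - V_4)/510 = 0
  Node 2: (V_2 - V_1)/82000 + (V_2 - V_5)/10 = 0
  Node 3: (V_3 - V_4)/18000 + (V_3 - 10)/56 + (V_3 - V_6)/10000 = 0
  Node 4: (V_4 - V_3)/18000 + (V_4 - V_5)/24000 + (V_4 - V_1)/510 + (V_4 - V_7)/62000 = 0
  Node 5: (V_5 - V_4)/24000 + (V_5 - V_2)/10 + (V_5 - 0)/18000 = 0
  Node 6: (V_6 - V_7)/43 + (V_6 - V_3)/10000 = 0
  Node 7: (V_7 - V_6)/43 + (V_7 - 0)/1 + (V_7 - V_4)/62000 = 0
Collecting terms (coefficients in siemens):
  0.002428·V_1 - 0.0000122·V_2 - 0.001961·V_4 = 0.004545
  0.1·V_2 - 0.0000122·V_1 - 0.1·V_5 = 0
  0.01801·V_3 - 0.00005556·V_4 - 0.0001·V_6 = 0.1786
  0.002074·V_4 - 0.001961·V_1 - 0.00005556·V_3 - 0.00004167·V_5 - 0.00001613·V_7 = 0
  0.1001·V_5 - 0.1·V_2 - 0.00004167·V_4 = 0
  0.02336·V_6 - 0.0001·V_3 - 0.02326·V_7 = 0
  1.023·V_7 - 0.00001613·V_4 - 0.02326·V_6 = 0
Solving these 7 simultaneous equations (Gaussian elimination) gives:
  V_1 = 9.234 V, V_2 = 4.489 V, V_3 = 9.942 V, V_4 = 9.086 V
  V_5 = 4.489 V, V_6 = 0.0437 V, V_7 = 0.001136 V
Part 1:
  Read off the nodal solution: V_5 = 4.489 V
Part 2:
  I_R10 = (V_3 - V_6)/R10 = (9.942 - 0.0437)/10000 = 0.0009898 A
  Magnitude: I_R10 = 0.0009898 A
Part 3:
  I_R7 = (V_0 - V_3)/R7 = (10 - 9.942)/56 = 0.001037 A
  P_R7 = I_R7² × R7 = (0.001037)² × 56 = 0.00006027 W
Part 4:
  Power in each resistor, P = (ΔV)²/R:
    P_R1 = (10 - 9.234)²/2200 = 0.0002669 W
    P_R2 = (9.234 - 4.489)²/82000 = 0.0002745 W
    P_R3 = (9.942 - 9.086)²/18000 = 0.00004074 W
    P_R4 = (9.086 - 4.489)²/24000 = 0.0008804 W
    P_R5 = (0.0437 - 0.001136)²/43 = 0.00004213 W
    P_R6 = (0.001136 - 0)²/1 = 0.000001291 W
    P_R7 = (10 - 9.942)²/56 = 0.00006027 W
    P_R8 = (9.234 - 9.086)²/510 = 0.00004303 W
    P_R9 = (4.489 - 4.489)²/10 = 0.00000003347 W
    P_R10 = (9.942 - 0.0437)²/10000 = 0.009797 W
    P_R11 = (9.086 - 0.001136)²/62000 = 0.001331 W
    P_R12 = (4.489 - 0)²/18000 = 0.001119 W
  P_total = P_R1 + P_R2 + P_R3 + P_R4 + P_R5 + P_R6 + P_R7 + P_R8 + P_R9 + P_R10 + P_R11 + P_R12 = 0.01386 W

Final answers:
1. V_5 = 4.489 V
2. I_R10 = 0.0009898 A
3. P_R7 = 6.027e-05 W
4. P_total = 0.01386 W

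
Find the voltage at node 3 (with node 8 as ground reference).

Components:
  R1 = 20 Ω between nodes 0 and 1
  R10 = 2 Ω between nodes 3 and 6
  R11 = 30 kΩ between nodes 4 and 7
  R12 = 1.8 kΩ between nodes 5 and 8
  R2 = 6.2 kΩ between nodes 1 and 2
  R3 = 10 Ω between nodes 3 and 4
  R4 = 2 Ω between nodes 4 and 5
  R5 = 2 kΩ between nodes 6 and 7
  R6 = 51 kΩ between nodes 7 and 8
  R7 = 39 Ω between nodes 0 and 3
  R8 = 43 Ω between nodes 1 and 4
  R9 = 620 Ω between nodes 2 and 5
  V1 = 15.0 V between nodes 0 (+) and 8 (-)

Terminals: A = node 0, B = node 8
Nodal analysis, taking node 8 as the 0 V reference.
Source V1 fixes V_0 = 15 V.
KCL at each unknown node (sum of currents leaving = 0; resistances in Ω):
  Node 1: (V_1 - 15)/20 + (V_1 - V_2)/6200 + (V_1 - V_4)/43 = 0
  Node 2: (V_2 - V_1)/6200 + (V_2 - V_5)/620 = 0
  Node 3: (V_3 - V_4)/10 + (V_3 - 15)/39 + (V_3 - V_6)/2 = 0
  Node 4: (V_4 - V_3)/10 + (V_4 - V_5)/2 + (V_4 - V_1)/43 + (V_4 - V_7)/30000 = 0
  Node 5: (V_5 - V_4)/2 + (V_5 - V_2)/620 + (V_5 - 0)/1800 = 0
  Node 6: (V_6 - V_7)/2000 + (V_6 - V_3)/2 = 0
  Node 7: (V_7 - V_6)/2000 + (V_7 - 0)/51000 + (V_7 - V_4)/30000 = 0
Collecting terms (coefficients in siemens):
  0.07342·V_1 - 0.0001613·V_2 - 0.02326·V_4 = 0.75
  0.001774·V_2 - 0.0001613·V_1 - 0.001613·V_5 = 0
  0.6256·V_3 - 0.1·V_4 - 0.5·V_6 = 0.3846
  0.6233·V_4 - 0.02326·V_1 - 0.1·V_3 - 0.5·V_5 - 0.00003333·V_7 = 0
  0.5022·V_5 - 0.001613·V_2 - 0.5·V_4 = 0
  0.5005·V_6 - 0.5·V_3 - 0.0005·V_7 = 0
  0.0005529·V_7 - 0.00003333·V_4 - 0.0005·V_6 = 0
Solving these 7 simultaneous equations (Gaussian elimination) gives:
  V_1 = 14.93 V, V_2 = 14.77 V, V_3 = 14.81 V, V_4 = 14.77 V
  V_5 = 14.75 V, V_6 = 14.81 V, V_7 = 14.29 V
The requested potential is V_3 = 14.81 V.

Final answer: V_3 = 14.81 V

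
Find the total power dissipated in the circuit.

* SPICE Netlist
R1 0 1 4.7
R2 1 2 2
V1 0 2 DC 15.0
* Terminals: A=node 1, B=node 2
Nodal analysis, taking node 2 as the 0 V reference.
Source V1 fixes V_0 = 15 V.
KCL at each unknown node (sum of currents leaving = 0; resistances in Ω):
  Node 1: (V_1 - 15)/4.7 + (V_1 - 0)/2 = 0
Collecting terms: 0.7128 × V_1 = 3.191  =>  V_1 = 4.478 V
Power in each resistor, P = (ΔV)²/R:
  P_R1 = (15 - 4.478)²/4.7 = 23.56 W
  P_R2 = (4.478 - 0)²/2 = 10.02 W
P_total = P_R1 + P_R2 = 33.58 W

Final answer: 33.58 W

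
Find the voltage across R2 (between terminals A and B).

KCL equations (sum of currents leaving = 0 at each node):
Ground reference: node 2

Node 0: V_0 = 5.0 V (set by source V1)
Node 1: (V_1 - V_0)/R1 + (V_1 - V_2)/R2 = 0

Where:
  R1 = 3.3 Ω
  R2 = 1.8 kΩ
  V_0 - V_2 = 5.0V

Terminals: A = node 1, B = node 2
R1 and R2 are in series across V1 (node 0 → node 1 → node 2), and the output A–B is taken across R2, so this is a voltage divider.
Series current: I = V1/(R1 + R2) = 5/(3.3 + 1800) = 5/1803 = 0.002773 A
V_R2 = I × R2 = V1 × R2/(R1 + R2) = 5 × 1800/1803 = 4.991 V

Final answer: 4.991 V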